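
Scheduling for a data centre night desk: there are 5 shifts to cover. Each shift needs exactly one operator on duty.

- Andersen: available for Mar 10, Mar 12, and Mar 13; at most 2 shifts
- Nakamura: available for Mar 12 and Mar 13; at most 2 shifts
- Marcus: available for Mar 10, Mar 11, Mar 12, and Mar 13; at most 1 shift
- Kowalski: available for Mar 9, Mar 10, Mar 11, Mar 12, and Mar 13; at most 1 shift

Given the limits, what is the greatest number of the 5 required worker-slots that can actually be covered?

Total capacity across all operators is 2+2+1+1 = 6, and 5 slots are needed, so at most 5 can be filled.
An assignment achieving 5: Mar 9→Kowalski, Mar 10→Andersen, Mar 11→Marcus, Mar 12→Andersen, Mar 13→Nakamura.
Loads: Andersen 2/2, Nakamura 1/2, Marcus 1/1, Kowalski 1/1.

5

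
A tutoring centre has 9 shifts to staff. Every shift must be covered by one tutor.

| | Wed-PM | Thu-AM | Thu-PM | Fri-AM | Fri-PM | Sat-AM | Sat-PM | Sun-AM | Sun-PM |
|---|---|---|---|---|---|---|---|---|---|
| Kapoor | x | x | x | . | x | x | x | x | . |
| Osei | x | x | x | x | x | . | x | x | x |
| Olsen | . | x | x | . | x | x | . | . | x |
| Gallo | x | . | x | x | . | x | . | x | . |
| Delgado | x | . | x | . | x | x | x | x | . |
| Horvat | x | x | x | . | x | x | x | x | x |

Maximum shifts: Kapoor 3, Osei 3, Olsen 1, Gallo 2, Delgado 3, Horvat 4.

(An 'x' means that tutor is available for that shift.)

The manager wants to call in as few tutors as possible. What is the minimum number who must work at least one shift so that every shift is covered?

9 slots to fill and no one can take more than 4, so at least ⌈9/4⌉ = 3 tutors are needed.
Kapoor, Osei, and Delgado alone can cover everything: Wed-PM→Kapoor, Thu-AM→Kapoor, Thu-PM→Osei, Fri-AM→Osei, Fri-PM→Delgado, Sat-AM→Kapoor, Sat-PM→Delgado, Sun-AM→Delgado, Sun-PM→Osei.

3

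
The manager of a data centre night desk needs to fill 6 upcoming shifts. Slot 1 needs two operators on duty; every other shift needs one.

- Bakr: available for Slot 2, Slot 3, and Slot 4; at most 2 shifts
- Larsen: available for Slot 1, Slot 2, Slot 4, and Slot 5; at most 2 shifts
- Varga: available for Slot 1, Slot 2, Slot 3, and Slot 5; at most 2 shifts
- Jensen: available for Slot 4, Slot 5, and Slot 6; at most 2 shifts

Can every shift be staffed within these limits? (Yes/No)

Yes

Slot 1 can only be covered by Larsen and Varga, so that assignment is forced.
Slot 6 can only be covered by Jensen, so that assignment is forced.
One valid schedule: Slot 1→Larsen+Varga, Slot 2→Bakr, Slot 3→Bakr, Slot 4→Larsen, Slot 5→Varga, Slot 6→Jensen.
Loads: Bakr 2/2, Larsen 2/2, Varga 2/2, Jensen 1/2 — all within limits.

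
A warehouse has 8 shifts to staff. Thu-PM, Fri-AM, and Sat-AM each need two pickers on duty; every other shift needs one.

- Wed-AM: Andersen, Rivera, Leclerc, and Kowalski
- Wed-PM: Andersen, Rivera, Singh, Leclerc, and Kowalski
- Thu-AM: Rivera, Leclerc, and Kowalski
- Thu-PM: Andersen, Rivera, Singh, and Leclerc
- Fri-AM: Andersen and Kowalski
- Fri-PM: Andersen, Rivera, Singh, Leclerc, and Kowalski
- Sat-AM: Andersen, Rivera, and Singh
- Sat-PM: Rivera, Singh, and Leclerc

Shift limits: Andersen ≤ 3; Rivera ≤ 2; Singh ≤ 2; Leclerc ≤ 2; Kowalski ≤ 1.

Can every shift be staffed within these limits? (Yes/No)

Total capacity is 3+2+2+2+1 = 10 but 11 worker-slots are needed — infeasible.

No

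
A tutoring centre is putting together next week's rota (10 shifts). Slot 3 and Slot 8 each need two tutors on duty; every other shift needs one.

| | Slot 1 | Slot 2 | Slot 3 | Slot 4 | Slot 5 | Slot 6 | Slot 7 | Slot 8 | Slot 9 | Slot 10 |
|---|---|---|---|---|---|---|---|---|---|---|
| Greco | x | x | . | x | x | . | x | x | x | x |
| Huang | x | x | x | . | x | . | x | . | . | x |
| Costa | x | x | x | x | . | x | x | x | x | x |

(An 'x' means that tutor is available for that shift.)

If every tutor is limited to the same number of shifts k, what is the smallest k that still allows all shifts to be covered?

4

With 3 tutors and 12 worker-slots to fill, someone must work at least ⌈12/3⌉ = 4 shifts, so k ≥ 4.
k = 4 works: Slot 1→Huang, Slot 2→Huang, Slot 3→Huang+Costa, Slot 4→Greco, Slot 5→Greco, Slot 6→Costa, Slot 7→Huang, Slot 8→Greco+Costa, Slot 9→Greco, Slot 10→Costa.
Loads: Greco 4, Huang 4, Costa 4 — all ≤ 4.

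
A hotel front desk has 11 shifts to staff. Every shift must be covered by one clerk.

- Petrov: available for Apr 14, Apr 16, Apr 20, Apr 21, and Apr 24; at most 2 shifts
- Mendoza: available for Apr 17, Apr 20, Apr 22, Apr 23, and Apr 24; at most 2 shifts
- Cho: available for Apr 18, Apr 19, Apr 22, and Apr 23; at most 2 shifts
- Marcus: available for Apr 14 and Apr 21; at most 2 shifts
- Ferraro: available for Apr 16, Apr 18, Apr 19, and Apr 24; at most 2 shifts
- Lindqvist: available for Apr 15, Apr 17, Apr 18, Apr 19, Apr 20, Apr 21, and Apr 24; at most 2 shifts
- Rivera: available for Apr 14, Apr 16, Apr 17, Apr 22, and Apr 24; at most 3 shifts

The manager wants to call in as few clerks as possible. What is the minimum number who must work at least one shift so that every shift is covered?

11 slots to fill and no one can take more than 3, so at least ⌈11/3⌉ = 4 clerks are needed.
Any 4 clerks together have capacity at most 3+2+2+2 = 9 < 11 slots, so 4 can never suffice.
Petrov, Mendoza, Cho, Lindqvist, and Rivera alone can cover everything: Apr 14→Petrov, Apr 15→Lindqvist, Apr 16→Petrov, Apr 17→Rivera, Apr 18→Cho, Apr 19→Cho, Apr 20→Mendoza, Apr 21→Lindqvist, Apr 22→Rivera, Apr 23→Mendoza, Apr 24→Rivera.

5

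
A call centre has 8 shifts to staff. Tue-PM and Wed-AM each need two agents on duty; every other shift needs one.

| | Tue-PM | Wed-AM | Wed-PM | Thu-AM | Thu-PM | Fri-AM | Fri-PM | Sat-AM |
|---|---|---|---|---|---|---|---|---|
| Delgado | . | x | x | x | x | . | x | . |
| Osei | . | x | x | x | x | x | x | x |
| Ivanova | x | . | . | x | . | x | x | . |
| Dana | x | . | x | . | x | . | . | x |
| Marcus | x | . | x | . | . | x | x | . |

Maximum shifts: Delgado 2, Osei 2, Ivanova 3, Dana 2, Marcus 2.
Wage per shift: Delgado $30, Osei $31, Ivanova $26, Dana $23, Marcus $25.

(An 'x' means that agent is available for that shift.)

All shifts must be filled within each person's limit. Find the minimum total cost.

$265

Wed-AM can only be covered by Delgado and Osei, so that assignment is forced.
Picking the cheapest available agent for each shift independently would cost $254, but that ignores the shift limits.
An optimal schedule: Tue-PM→Dana+Marcus, Wed-AM→Delgado+Osei, Wed-PM→Marcus, Thu-AM→Ivanova, Thu-PM→Delgado, Fri-AM→Ivanova, Fri-PM→Ivanova, Sat-AM→Dana.
Total: 23 + 25 + 30 + 31 + 25 + 26 + 30 + 26 + 26 + 23 = $265.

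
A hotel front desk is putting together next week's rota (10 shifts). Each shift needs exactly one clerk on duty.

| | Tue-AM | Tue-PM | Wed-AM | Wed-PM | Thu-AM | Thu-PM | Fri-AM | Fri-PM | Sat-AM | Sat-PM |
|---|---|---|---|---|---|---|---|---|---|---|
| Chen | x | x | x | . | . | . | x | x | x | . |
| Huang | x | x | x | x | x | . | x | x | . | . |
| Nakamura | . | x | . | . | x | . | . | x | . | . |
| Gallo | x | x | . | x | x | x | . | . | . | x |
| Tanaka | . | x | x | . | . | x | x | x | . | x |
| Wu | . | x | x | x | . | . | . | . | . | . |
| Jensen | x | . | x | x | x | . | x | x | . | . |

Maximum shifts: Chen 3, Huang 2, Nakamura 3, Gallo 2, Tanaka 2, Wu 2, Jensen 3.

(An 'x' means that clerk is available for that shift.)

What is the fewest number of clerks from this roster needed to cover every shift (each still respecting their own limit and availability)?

10 slots to fill and no one can take more than 3, so at least ⌈10/3⌉ = 4 clerks are needed.
Chen, Huang, Nakamura, and Gallo alone can cover everything: Tue-AM→Huang, Tue-PM→Nakamura, Wed-AM→Chen, Wed-PM→Huang, Thu-AM→Nakamura, Thu-PM→Gallo, Fri-AM→Chen, Fri-PM→Nakamura, Sat-AM→Chen, Sat-PM→Gallo.

4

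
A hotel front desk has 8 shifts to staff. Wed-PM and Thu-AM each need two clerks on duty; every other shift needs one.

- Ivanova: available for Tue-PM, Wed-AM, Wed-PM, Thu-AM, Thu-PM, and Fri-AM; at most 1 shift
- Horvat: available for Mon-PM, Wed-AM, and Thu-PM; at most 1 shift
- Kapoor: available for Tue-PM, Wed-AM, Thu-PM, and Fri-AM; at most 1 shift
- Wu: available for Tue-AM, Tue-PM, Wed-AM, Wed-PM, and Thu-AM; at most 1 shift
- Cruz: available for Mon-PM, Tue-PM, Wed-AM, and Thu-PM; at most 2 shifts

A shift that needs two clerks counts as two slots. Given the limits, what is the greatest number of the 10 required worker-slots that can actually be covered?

Total capacity across all clerks is 1+1+1+1+2 = 6, and 10 slots are needed, so at most 6 can be filled.
An assignment achieving 6: Mon-PM→Horvat, Tue-AM→Wu, Tue-PM→Cruz, Wed-PM→Ivanova, Thu-PM→Cruz, Fri-AM→Kapoor.
Loads: Ivanova 1/1, Horvat 1/1, Kapoor 1/1, Wu 1/1, Cruz 2/2.

6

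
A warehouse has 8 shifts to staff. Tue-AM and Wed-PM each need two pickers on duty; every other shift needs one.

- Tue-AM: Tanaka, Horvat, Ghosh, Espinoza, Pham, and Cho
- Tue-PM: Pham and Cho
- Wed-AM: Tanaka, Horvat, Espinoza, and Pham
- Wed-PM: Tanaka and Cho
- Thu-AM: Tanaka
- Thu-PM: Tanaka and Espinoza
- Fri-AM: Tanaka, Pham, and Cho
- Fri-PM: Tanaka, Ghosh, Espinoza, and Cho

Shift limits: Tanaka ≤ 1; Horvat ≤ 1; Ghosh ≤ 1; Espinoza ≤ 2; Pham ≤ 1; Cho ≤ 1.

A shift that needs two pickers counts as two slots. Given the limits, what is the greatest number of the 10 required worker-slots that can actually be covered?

7

Total capacity across all pickers is 1+1+1+2+1+1 = 7, and 10 slots are needed, so at most 7 can be filled.
An assignment achieving 7: Tue-AM→Espinoza, Tue-PM→Pham, Wed-AM→Horvat, Wed-PM→Cho, Thu-AM→Tanaka, Thu-PM→Espinoza, Fri-PM→Ghosh.
Loads: Tanaka 1/1, Horvat 1/1, Ghosh 1/1, Espinoza 2/2, Pham 1/1, Cho 1/1.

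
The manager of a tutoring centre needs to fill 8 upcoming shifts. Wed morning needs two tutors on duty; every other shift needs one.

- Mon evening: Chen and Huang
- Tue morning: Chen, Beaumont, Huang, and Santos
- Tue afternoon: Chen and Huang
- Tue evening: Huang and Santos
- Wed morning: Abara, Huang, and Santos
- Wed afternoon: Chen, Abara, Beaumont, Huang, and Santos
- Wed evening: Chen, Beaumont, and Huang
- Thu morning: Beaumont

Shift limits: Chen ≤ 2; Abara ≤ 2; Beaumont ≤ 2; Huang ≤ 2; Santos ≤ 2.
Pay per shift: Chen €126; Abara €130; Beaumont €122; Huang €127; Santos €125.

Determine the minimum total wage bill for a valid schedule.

€1130

Thu morning can only be covered by Beaumont, so that assignment is forced.
Picking the cheapest available tutor for each shift independently would cost €1117, but that ignores the shift limits.
An optimal schedule: Mon evening→Chen, Tue morning→Huang, Tue afternoon→Chen, Tue evening→Santos, Wed morning→Santos+Huang, Wed afternoon→Abara, Wed evening→Beaumont, Thu morning→Beaumont.
Total: 126 + 127 + 126 + 125 + 125 + 127 + 130 + 122 + 122 = €1130.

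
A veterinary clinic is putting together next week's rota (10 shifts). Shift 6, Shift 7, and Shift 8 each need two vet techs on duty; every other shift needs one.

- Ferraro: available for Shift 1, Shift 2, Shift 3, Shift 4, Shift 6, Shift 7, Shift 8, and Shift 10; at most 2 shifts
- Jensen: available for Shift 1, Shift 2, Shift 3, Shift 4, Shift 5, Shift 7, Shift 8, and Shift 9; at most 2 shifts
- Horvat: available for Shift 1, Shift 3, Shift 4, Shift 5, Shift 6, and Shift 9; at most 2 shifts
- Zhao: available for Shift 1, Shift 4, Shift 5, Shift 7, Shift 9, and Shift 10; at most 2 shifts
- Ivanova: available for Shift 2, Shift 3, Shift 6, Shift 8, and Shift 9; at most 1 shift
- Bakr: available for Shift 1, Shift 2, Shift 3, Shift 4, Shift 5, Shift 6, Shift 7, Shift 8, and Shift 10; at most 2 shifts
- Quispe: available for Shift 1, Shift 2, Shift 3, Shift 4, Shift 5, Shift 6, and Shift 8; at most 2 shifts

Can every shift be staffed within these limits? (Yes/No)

Yes

One valid schedule: Shift 1→Horvat, Shift 2→Ferraro, Shift 3→Horvat, Shift 4→Zhao, Shift 5→Jensen, Shift 6→Ivanova+Quispe, Shift 7→Zhao+Bakr, Shift 8→Bakr+Quispe, Shift 9→Jensen, Shift 10→Ferraro.
Loads: Ferraro 2/2, Jensen 2/2, Horvat 2/2, Zhao 2/2, Ivanova 1/1, Bakr 2/2, Quispe 2/2 — all within limits.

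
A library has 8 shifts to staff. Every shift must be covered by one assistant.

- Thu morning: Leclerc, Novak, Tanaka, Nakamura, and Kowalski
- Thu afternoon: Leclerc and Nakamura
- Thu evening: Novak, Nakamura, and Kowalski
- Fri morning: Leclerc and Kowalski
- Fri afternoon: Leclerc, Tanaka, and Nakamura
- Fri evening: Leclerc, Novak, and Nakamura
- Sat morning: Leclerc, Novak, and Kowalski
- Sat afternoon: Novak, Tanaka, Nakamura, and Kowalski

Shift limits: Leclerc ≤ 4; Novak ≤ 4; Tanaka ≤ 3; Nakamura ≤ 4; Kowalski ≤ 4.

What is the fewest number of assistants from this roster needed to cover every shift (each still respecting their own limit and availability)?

2

8 slots to fill and no one can take more than 4, so at least ⌈8/4⌉ = 2 assistants are needed.
Leclerc and Novak alone can cover everything: Thu morning→Leclerc, Thu afternoon→Leclerc, Thu evening→Novak, Fri morning→Leclerc, Fri afternoon→Leclerc, Fri evening→Novak, Sat morning→Novak, Sat afternoon→Novak.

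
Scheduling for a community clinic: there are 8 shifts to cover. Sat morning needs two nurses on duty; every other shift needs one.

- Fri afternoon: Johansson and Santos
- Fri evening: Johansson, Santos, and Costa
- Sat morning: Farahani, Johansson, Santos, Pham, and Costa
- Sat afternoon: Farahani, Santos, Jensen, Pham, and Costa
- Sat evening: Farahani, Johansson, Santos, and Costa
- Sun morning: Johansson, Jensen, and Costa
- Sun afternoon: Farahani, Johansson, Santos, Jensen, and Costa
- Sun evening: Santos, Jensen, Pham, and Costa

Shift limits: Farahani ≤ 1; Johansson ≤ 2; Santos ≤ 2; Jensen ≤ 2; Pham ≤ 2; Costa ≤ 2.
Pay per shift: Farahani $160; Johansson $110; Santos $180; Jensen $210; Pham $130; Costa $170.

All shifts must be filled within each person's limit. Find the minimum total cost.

$1340

Picking the cheapest available nurse for each shift independently would cost $1050, but that ignores the shift limits.
An optimal schedule: Fri afternoon→Johansson, Fri evening→Johansson, Sat morning→Costa+Santos, Sat afternoon→Pham, Sat evening→Farahani, Sun morning→Costa, Sun afternoon→Santos, Sun evening→Pham.
Total: 110 + 110 + 170 + 180 + 130 + 160 + 170 + 180 + 130 = $1340.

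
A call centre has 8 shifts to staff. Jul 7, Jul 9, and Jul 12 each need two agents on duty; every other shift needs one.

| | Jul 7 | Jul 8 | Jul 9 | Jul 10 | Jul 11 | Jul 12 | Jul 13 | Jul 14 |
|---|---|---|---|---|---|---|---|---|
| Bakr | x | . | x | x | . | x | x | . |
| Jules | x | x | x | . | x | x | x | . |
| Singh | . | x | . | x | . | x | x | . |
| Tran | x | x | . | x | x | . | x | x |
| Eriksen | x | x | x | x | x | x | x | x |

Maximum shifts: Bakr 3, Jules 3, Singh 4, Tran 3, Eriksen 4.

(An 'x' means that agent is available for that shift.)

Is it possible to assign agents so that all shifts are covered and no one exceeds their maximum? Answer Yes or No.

One valid schedule: Jul 7→Tran+Eriksen, Jul 8→Jules, Jul 9→Bakr+Jules, Jul 10→Bakr, Jul 11→Jules, Jul 12→Singh+Eriksen, Jul 13→Bakr, Jul 14→Tran.
Loads: Bakr 3/3, Jules 3/3, Singh 1/4, Tran 2/3, Eriksen 2/4 — all within limits.

Yes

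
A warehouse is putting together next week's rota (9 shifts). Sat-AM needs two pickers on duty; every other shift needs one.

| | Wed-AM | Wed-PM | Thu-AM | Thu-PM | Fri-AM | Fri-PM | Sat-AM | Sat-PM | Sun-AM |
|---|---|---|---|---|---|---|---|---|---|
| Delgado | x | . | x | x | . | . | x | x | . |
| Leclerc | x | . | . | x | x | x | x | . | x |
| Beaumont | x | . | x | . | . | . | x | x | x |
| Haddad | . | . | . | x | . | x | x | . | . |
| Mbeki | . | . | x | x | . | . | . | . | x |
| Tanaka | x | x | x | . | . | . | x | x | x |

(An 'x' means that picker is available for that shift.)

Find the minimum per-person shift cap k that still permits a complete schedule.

2

With 6 pickers and 10 worker-slots to fill, someone must work at least ⌈10/6⌉ = 2 shifts, so k ≥ 2.
k = 2 works: Wed-AM→Delgado, Wed-PM→Tanaka, Thu-AM→Beaumont, Thu-PM→Haddad, Fri-AM→Leclerc, Fri-PM→Leclerc, Sat-AM→Haddad+Tanaka, Sat-PM→Delgado, Sun-AM→Beaumont.
Loads: Delgado 2, Leclerc 2, Beaumont 2, Haddad 2, Mbeki 0, Tanaka 2 — all ≤ 2.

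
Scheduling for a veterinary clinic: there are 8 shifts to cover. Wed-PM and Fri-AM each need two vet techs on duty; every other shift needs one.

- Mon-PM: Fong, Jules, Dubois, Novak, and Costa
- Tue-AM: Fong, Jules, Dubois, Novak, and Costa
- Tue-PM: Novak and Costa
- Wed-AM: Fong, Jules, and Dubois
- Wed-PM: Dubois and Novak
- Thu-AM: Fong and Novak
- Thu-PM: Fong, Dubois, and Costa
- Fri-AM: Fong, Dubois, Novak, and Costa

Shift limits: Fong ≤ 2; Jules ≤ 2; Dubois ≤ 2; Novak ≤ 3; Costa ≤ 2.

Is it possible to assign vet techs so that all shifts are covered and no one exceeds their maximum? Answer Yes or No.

Wed-PM can only be covered by Dubois and Novak, so that assignment is forced.
One valid schedule: Mon-PM→Jules, Tue-AM→Jules, Tue-PM→Novak, Wed-AM→Fong, Wed-PM→Dubois+Novak, Thu-AM→Fong, Thu-PM→Dubois, Fri-AM→Novak+Costa.
Loads: Fong 2/2, Jules 2/2, Dubois 2/2, Novak 3/3, Costa 1/2 — all within limits.

Yes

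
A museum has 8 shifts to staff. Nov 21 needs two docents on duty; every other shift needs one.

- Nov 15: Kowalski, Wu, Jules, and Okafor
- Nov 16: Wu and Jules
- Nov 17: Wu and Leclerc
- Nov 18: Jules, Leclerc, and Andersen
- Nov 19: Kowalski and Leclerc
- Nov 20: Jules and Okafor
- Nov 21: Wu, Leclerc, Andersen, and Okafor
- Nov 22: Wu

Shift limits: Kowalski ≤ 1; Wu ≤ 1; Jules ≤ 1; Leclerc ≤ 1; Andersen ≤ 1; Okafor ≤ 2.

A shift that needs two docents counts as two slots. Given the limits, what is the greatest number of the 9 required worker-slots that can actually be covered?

7

Total capacity across all docents is 1+1+1+1+1+2 = 7, and 9 slots are needed, so at most 7 can be filled.
An assignment achieving 7: Nov 15→Okafor, Nov 16→Jules, Nov 17→Leclerc, Nov 18→Andersen, Nov 19→Kowalski, Nov 20→Okafor, Nov 22→Wu.
Loads: Kowalski 1/1, Wu 1/1, Jules 1/1, Leclerc 1/1, Andersen 1/1, Okafor 2/2.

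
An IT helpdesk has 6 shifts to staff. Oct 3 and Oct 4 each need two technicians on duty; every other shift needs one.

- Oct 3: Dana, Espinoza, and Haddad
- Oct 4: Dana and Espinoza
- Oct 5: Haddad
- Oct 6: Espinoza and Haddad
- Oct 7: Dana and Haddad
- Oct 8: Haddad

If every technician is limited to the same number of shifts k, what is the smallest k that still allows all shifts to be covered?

With 3 technicians and 8 worker-slots to fill, someone must work at least ⌈8/3⌉ = 3 shifts, so k ≥ 3.
k = 3 works: Oct 3→Dana+Espinoza, Oct 4→Dana+Espinoza, Oct 5→Haddad, Oct 6→Espinoza, Oct 7→Dana, Oct 8→Haddad.
Loads: Dana 3, Espinoza 3, Haddad 2 — all ≤ 3.

3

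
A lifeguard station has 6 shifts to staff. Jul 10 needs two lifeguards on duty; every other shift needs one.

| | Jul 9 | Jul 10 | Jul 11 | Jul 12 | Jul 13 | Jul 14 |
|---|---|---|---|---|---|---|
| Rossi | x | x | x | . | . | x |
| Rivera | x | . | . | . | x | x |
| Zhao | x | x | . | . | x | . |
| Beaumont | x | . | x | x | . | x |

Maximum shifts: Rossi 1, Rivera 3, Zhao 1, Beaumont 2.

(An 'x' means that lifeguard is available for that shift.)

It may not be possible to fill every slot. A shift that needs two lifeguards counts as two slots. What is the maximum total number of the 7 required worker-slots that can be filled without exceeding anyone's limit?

7

Total capacity across all lifeguards is 1+3+1+2 = 7, and 7 slots are needed, so at most 7 can be filled.
An assignment achieving 7: Jul 9→Rivera, Jul 10→Rossi+Zhao, Jul 11→Beaumont, Jul 12→Beaumont, Jul 13→Rivera, Jul 14→Rivera.
Loads: Rossi 1/1, Rivera 3/3, Zhao 1/1, Beaumont 2/2.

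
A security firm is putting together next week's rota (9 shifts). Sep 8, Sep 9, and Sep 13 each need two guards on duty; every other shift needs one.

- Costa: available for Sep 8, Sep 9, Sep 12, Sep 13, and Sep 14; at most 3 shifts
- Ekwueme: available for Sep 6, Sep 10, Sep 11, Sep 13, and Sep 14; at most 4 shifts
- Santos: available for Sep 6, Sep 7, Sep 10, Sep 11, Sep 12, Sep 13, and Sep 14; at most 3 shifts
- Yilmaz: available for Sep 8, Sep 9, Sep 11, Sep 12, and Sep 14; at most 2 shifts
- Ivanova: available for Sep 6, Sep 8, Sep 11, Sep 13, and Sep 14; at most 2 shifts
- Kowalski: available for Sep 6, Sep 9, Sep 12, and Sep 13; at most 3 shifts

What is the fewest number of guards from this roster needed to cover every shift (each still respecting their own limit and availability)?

4

12 slots to fill and no one can take more than 4, so at least ⌈12/4⌉ = 3 guards are needed.
Any 3 guards together have capacity at most 4+3+3 = 10 < 12 slots, so 3 can never suffice.
Costa, Ekwueme, Santos, and Yilmaz alone can cover everything: Sep 6→Ekwueme, Sep 7→Santos, Sep 8→Costa+Yilmaz, Sep 9→Costa+Yilmaz, Sep 10→Ekwueme, Sep 11→Ekwueme, Sep 12→Costa, Sep 13→Ekwueme+Santos, Sep 14→Santos.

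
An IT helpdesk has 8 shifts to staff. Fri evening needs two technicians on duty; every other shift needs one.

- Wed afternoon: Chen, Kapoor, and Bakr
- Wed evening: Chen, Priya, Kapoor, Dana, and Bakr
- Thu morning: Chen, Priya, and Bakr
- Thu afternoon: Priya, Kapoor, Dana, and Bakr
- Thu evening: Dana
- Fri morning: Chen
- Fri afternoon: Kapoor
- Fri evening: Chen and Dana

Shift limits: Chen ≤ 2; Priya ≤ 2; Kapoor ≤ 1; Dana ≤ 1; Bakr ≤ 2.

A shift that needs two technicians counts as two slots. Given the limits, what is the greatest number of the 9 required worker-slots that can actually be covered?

8

Total capacity across all technicians is 2+2+1+1+2 = 8, and 9 slots are needed, so at most 8 can be filled.
An assignment achieving 8: Wed afternoon→Bakr, Wed evening→Bakr, Thu morning→Priya, Thu afternoon→Priya, Thu evening→Dana, Fri morning→Chen, Fri afternoon→Kapoor, Fri evening→Chen.
Loads: Chen 2/2, Priya 2/2, Kapoor 1/1, Dana 1/1, Bakr 2/2.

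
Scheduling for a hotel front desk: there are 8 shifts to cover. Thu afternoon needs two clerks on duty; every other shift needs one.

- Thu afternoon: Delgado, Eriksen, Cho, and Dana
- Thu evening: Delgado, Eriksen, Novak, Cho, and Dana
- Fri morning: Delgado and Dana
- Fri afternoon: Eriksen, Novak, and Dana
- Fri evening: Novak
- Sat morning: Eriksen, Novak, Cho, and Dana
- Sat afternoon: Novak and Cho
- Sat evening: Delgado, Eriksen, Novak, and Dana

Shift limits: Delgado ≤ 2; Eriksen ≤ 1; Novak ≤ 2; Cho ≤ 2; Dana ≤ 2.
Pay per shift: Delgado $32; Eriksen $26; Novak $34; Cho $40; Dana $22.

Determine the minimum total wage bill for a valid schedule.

Fri evening can only be covered by Novak, so that assignment is forced.
Picking the cheapest available clerk for each shift independently would cost $226, but that ignores the shift limits.
An optimal schedule: Thu afternoon→Cho+Dana, Thu evening→Dana, Fri morning→Delgado, Fri afternoon→Eriksen, Fri evening→Novak, Sat morning→Cho, Sat afternoon→Novak, Sat evening→Delgado.
Total: 40 + 22 + 22 + 32 + 26 + 34 + 40 + 34 + 32 = $282.

$282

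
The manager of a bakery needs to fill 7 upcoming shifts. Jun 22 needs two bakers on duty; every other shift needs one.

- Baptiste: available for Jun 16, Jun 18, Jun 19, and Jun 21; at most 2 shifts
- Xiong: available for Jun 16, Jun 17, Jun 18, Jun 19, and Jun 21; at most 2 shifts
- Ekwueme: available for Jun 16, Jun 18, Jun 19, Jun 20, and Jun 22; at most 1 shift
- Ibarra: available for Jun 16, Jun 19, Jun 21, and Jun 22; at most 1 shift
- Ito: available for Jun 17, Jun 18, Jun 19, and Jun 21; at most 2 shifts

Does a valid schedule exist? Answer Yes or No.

Total capacity is 8 and 8 slots are needed, so capacity alone doesn't rule it out.
Shifts {Jun 20, Jun 22} need 3 worker-slots in total, but the bakers available for any of those shifts (Ekwueme and Ibarra) can supply at most 2 among them. So no valid schedule exists.

No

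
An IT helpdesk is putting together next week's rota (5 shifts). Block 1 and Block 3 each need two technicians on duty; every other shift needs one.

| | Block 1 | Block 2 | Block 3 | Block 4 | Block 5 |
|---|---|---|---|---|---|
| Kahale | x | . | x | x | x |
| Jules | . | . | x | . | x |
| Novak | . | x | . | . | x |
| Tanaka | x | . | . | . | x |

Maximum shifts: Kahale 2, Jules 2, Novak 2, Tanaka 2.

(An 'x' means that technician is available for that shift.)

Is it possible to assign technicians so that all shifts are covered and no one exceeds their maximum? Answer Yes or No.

Total capacity is 8 and 7 slots are needed, so capacity alone doesn't rule it out.
Shifts {Block 1, Block 3, Block 4} need 5 worker-slots in total, but the technicians available for any of those shifts (Kahale, Jules, and Tanaka) can supply at most 4 among them. So no valid schedule exists.

No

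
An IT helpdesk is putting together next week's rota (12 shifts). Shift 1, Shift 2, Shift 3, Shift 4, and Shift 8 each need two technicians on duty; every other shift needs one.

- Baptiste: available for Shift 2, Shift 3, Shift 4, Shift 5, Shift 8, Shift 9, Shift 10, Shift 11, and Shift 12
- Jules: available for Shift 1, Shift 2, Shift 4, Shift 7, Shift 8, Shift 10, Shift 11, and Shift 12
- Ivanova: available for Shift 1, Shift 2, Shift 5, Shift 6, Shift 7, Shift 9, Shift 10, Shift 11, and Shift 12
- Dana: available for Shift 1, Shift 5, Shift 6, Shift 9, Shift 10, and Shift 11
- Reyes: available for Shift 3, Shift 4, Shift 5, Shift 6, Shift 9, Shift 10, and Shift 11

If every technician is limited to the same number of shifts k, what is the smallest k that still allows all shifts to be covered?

4

With 5 technicians and 17 worker-slots to fill, someone must work at least ⌈17/5⌉ = 4 shifts, so k ≥ 4.
k = 4 works: Shift 1→Jules+Ivanova, Shift 2→Baptiste+Jules, Shift 3→Baptiste+Reyes, Shift 4→Baptiste+Reyes, Shift 5→Ivanova, Shift 6→Ivanova, Shift 7→Jules, Shift 8→Baptiste+Jules, Shift 9→Dana, Shift 10→Dana, Shift 11→Dana, Shift 12→Ivanova.
Loads: Baptiste 4, Jules 4, Ivanova 4, Dana 3, Reyes 2 — all ≤ 4.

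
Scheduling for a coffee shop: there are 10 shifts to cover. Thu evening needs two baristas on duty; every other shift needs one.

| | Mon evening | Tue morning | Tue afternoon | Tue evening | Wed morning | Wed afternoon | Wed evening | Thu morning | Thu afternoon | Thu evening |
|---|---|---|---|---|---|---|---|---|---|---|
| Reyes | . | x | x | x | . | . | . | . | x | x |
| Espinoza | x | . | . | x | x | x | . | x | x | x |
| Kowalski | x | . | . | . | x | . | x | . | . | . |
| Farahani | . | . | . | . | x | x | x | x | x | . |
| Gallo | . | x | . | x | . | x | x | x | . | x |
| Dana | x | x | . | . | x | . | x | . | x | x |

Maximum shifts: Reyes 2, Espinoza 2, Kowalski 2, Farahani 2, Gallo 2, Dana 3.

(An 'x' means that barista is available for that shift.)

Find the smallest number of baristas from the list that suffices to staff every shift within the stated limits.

11 slots to fill and no one can take more than 3, so at least ⌈11/3⌉ = 4 baristas are needed.
Any 4 baristas together have capacity at most 3+2+2+2 = 9 < 11 slots, so 4 can never suffice.
Reyes, Espinoza, Kowalski, Farahani, and Dana alone can cover everything: Mon evening→Kowalski, Tue morning→Reyes, Tue afternoon→Reyes, Tue evening→Espinoza, Wed morning→Dana, Wed afternoon→Farahani, Wed evening→Kowalski, Thu morning→Farahani, Thu afternoon→Dana, Thu evening→Espinoza+Dana.

5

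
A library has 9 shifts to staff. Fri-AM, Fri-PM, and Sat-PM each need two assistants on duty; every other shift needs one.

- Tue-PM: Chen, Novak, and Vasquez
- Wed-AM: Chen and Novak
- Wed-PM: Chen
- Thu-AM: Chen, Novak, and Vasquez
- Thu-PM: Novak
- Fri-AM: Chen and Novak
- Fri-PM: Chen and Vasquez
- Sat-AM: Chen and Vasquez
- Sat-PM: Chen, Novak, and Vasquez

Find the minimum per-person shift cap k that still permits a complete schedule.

With 3 assistants and 12 worker-slots to fill, someone must work at least ⌈12/3⌉ = 4 shifts, so k ≥ 4.
k = 4 works: Tue-PM→Novak, Wed-AM→Chen, Wed-PM→Chen, Thu-AM→Vasquez, Thu-PM→Novak, Fri-AM→Chen+Novak, Fri-PM→Chen+Vasquez, Sat-AM→Vasquez, Sat-PM→Novak+Vasquez.
Loads: Chen 4, Novak 4, Vasquez 4 — all ≤ 4.

4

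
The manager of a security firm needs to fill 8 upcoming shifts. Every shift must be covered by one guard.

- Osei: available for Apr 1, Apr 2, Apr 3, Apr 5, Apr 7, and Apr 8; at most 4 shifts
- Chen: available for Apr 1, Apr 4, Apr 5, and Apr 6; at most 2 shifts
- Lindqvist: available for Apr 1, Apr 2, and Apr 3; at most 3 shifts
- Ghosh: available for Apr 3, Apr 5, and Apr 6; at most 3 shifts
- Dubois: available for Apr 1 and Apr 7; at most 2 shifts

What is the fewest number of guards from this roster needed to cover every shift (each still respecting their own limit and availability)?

8 slots to fill and no one can take more than 4, so at least ⌈8/4⌉ = 2 guards are needed.
Any 2 guards together have capacity at most 4+3 = 7 < 8 slots, so 2 can never suffice.
Osei, Chen, and Lindqvist alone can cover everything: Apr 1→Lindqvist, Apr 2→Osei, Apr 3→Lindqvist, Apr 4→Chen, Apr 5→Osei, Apr 6→Chen, Apr 7→Osei, Apr 8→Osei.

3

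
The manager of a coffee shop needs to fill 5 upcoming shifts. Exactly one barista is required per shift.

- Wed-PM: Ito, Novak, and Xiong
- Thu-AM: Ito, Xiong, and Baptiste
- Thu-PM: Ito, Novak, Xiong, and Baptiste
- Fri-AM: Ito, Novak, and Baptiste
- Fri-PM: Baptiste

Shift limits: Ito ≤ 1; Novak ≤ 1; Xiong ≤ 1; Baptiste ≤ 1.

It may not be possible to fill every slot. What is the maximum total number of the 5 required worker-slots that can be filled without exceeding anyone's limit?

4

Total capacity across all baristas is 1+1+1+1 = 4, and 5 slots are needed, so at most 4 can be filled.
An assignment achieving 4: Wed-PM→Ito, Thu-AM→Xiong, Fri-AM→Novak, Fri-PM→Baptiste.
Loads: Ito 1/1, Novak 1/1, Xiong 1/1, Baptiste 1/1.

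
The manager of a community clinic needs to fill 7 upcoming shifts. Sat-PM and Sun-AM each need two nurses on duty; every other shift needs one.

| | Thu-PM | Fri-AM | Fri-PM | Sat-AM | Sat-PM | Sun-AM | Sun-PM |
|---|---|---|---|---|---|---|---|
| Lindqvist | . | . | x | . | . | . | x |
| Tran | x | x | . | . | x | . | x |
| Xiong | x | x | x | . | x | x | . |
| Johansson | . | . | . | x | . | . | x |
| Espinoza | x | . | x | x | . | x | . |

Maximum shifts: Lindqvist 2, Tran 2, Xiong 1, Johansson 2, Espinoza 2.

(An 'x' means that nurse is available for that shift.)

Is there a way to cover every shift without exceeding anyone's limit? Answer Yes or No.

No

Total capacity is 9 and 9 slots are needed, so capacity alone doesn't rule it out.
Shifts {Sat-PM, Sun-AM} need 4 worker-slots in total, but the nurses available for any of those shifts (Tran, Xiong, and Espinoza) can supply at most 3 among them. So no valid schedule exists.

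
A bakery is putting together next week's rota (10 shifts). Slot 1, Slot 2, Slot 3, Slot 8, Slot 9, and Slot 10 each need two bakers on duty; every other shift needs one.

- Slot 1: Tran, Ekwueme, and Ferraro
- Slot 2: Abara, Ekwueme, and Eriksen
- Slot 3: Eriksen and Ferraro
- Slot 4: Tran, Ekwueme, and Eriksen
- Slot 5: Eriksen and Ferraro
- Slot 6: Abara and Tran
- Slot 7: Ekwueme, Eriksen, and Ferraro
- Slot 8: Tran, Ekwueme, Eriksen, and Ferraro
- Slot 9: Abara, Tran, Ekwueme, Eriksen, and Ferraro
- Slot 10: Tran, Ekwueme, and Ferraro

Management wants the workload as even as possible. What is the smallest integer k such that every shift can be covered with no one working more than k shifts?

With 5 bakers and 16 worker-slots to fill, someone must work at least ⌈16/5⌉ = 4 shifts, so k ≥ 4.
k = 4 works: Slot 1→Tran+Ekwueme, Slot 2→Abara+Ekwueme, Slot 3→Eriksen+Ferraro, Slot 4→Tran, Slot 5→Eriksen, Slot 6→Abara, Slot 7→Ekwueme, Slot 8→Tran+Eriksen, Slot 9→Abara+Eriksen, Slot 10→Tran+Ekwueme.
Loads: Abara 3, Tran 4, Ekwueme 4, Eriksen 4, Ferraro 1 — all ≤ 4.

4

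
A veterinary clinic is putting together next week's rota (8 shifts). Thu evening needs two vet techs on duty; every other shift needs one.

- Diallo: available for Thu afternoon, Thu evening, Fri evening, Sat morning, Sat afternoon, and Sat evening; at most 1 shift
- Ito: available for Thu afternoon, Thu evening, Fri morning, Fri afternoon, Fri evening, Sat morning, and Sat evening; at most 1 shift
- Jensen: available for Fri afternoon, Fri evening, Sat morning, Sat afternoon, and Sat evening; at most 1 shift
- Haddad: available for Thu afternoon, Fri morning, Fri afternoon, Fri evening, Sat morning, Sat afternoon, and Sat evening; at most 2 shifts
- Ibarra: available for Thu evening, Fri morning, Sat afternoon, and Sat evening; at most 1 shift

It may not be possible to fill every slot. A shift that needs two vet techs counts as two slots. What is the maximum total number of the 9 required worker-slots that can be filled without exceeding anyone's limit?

6

Total capacity across all vet techs is 1+1+1+2+1 = 6, and 9 slots are needed, so at most 6 can be filled.
An assignment achieving 6: Thu afternoon→Diallo, Thu evening→Ito+Ibarra, Fri morning→Haddad, Fri afternoon→Jensen, Fri evening→Haddad.
Loads: Diallo 1/1, Ito 1/1, Jensen 1/1, Haddad 2/2, Ibarra 1/1.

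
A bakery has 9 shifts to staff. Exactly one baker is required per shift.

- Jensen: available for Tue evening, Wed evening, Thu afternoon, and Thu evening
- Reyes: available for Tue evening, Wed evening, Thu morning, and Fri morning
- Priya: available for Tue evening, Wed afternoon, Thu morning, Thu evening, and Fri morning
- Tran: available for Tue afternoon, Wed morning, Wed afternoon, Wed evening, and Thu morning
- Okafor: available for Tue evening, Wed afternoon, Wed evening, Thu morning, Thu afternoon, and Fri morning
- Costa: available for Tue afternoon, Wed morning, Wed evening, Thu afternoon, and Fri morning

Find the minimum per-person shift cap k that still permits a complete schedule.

2

With 6 bakers and 9 worker-slots to fill, someone must work at least ⌈9/6⌉ = 2 shifts, so k ≥ 2.
k = 2 works: Tue afternoon→Tran, Tue evening→Reyes, Wed morning→Tran, Wed afternoon→Priya, Wed evening→Okafor, Thu morning→Reyes, Thu afternoon→Jensen, Thu evening→Jensen, Fri morning→Priya.
Loads: Jensen 2, Reyes 2, Priya 2, Tran 2, Okafor 1, Costa 0 — all ≤ 2.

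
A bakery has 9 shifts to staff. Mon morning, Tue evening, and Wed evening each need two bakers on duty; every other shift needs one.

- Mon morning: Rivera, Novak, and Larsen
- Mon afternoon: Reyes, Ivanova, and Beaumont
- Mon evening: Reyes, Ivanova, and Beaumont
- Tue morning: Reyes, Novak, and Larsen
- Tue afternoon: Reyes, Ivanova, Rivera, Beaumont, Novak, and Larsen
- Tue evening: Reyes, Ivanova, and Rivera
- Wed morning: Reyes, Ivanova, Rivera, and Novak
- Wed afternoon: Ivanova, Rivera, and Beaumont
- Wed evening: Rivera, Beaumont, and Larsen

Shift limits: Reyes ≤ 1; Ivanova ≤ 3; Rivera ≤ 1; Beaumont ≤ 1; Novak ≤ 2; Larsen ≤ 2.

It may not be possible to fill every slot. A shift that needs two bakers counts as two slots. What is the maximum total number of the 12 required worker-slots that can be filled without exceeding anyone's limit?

10

Total capacity across all bakers is 1+3+1+1+2+2 = 10, and 12 slots are needed, so at most 10 can be filled.
An assignment achieving 10: Mon morning→Rivera+Novak, Mon afternoon→Reyes, Mon evening→Ivanova, Tue morning→Novak, Tue afternoon→Larsen, Tue evening→Ivanova, Wed afternoon→Ivanova, Wed evening→Beaumont+Larsen.
Loads: Reyes 1/1, Ivanova 3/3, Rivera 1/1, Beaumont 1/1, Novak 2/2, Larsen 2/2.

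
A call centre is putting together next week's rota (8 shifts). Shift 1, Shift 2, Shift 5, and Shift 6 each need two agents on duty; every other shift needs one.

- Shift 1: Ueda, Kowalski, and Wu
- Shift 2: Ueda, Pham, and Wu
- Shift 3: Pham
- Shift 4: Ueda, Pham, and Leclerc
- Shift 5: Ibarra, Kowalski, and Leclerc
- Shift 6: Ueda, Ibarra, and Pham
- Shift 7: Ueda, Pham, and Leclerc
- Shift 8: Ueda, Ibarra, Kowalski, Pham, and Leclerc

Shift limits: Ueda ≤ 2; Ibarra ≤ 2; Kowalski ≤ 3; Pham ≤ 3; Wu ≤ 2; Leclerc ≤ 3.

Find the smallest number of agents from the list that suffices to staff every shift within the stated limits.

12 slots to fill and no one can take more than 3, so at least ⌈12/3⌉ = 4 agents are needed.
Any 4 agents together have capacity at most 3+3+3+2 = 11 < 12 slots, so 4 can never suffice.
Ueda, Ibarra, Kowalski, Pham, and Wu alone can cover everything: Shift 1→Kowalski+Wu, Shift 2→Pham+Wu, Shift 3→Pham, Shift 4→Ueda, Shift 5→Ibarra+Kowalski, Shift 6→Ibarra+Pham, Shift 7→Ueda, Shift 8→Kowalski.

5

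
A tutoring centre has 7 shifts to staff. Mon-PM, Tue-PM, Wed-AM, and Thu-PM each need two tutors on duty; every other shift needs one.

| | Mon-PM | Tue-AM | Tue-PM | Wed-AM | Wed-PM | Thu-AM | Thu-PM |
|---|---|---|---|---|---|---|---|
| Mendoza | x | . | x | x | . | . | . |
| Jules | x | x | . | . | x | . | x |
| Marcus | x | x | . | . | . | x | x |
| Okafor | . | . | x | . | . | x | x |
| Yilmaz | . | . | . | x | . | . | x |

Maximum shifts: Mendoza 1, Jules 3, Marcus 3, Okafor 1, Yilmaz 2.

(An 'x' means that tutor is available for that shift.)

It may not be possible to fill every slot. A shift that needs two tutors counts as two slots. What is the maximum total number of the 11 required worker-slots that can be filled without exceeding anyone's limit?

10

Total capacity across all tutors is 1+3+3+1+2 = 10, and 11 slots are needed, so at most 10 can be filled.
An assignment achieving 10: Mon-PM→Jules+Marcus, Tue-AM→Jules, Tue-PM→Mendoza+Okafor, Wed-AM→Yilmaz, Wed-PM→Jules, Thu-AM→Marcus, Thu-PM→Marcus+Yilmaz.
Loads: Mendoza 1/1, Jules 3/3, Marcus 3/3, Okafor 1/1, Yilmaz 2/2.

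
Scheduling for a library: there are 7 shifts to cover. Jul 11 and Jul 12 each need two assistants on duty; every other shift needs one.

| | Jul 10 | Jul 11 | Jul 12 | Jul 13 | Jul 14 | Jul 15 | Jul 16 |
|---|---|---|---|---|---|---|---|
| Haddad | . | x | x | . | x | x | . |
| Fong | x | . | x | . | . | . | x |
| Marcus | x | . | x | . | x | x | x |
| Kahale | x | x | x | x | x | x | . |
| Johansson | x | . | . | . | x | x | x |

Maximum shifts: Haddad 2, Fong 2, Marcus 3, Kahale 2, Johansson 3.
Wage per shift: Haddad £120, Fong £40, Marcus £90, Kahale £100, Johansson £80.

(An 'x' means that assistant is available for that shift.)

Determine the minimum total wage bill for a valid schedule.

£730

Jul 11 can only be covered by Haddad and Kahale, so that assignment is forced.
Jul 13 can only be covered by Kahale, so that assignment is forced.
Picking the cheapest available assistant for each shift independently would cost £690, but that ignores the shift limits.
An optimal schedule: Jul 10→Johansson, Jul 11→Kahale+Haddad, Jul 12→Fong+Marcus, Jul 13→Kahale, Jul 14→Johansson, Jul 15→Johansson, Jul 16→Fong.
Total: 80 + 100 + 120 + 40 + 90 + 100 + 80 + 80 + 40 = £730.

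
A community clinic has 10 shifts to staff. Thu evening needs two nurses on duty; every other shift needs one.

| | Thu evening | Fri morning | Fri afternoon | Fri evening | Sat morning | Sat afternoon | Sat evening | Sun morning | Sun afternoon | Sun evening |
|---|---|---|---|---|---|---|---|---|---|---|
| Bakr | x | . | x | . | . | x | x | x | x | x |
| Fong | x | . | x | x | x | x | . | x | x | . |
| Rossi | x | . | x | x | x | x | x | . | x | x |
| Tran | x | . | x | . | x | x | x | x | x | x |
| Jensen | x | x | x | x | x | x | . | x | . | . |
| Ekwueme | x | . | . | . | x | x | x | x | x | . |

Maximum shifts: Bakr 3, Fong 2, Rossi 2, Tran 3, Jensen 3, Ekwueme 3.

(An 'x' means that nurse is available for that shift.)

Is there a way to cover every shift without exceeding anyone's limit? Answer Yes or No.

Yes

Fri morning can only be covered by Jensen, so that assignment is forced.
One valid schedule: Thu evening→Tran+Jensen, Fri morning→Jensen, Fri afternoon→Bakr, Fri evening→Fong, Sat morning→Fong, Sat afternoon→Rossi, Sat evening→Bakr, Sun morning→Tran, Sun afternoon→Rossi, Sun evening→Bakr.
Loads: Bakr 3/3, Fong 2/2, Rossi 2/2, Tran 2/3, Jensen 2/3, Ekwueme 0/3 — all within limits.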